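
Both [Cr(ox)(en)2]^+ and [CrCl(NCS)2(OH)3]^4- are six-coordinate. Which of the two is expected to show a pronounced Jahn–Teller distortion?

[CrCl(NCS)2(OH)3]^4-

[Cr(ox)(en)2]^+: Summing ligand charges against the +1 overall charge gives an oxidation state of +3 for chromium. Chromium is a group-6 element; Cr(III) is therefore d³. The d³ configuration leaves the e_g set evenly filled (or empty) — no strong Jahn–Teller driving force.
[CrCl(NCS)2(OH)3]^4-: Ligand charges: each chloride is −1; each isothiocyanate is −1; each hydroxide is −1. With an overall charge of −4 the chromium centre must be in the +2 oxidation state. Chromium is a group-6 element; Cr(II) is therefore d⁴. Chloride, hydroxide, and isothiocyanate are weak-field ligands for a first-row metal, so the complex is high-spin. The t₂g³e_g¹ (high-spin) configuration has an unevenly filled e_g set; the Jahn–Teller theorem predicts a tetragonal distortion (typically axial elongation) to lift the degeneracy.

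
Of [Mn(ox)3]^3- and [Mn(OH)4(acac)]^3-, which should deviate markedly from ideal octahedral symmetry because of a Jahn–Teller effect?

[Mn(ox)3]^3-: Each oxalate is −2; balancing the −3 overall charge requires Mn(III). Group 7 minus oxidation state 3 gives a d⁴ configuration. Oxalate is a weak-field ligand for a first-row metal, so the complex is high-spin. The t₂g³e_g¹ (high-spin) configuration has an unevenly filled e_g set; the Jahn–Teller theorem predicts a tetragonal distortion (typically axial elongation) to lift the degeneracy.
[Mn(OH)4(acac)]^3-: Summing ligand charges against the −3 overall charge gives an oxidation state of +2 for manganese. Group 7 minus oxidation state 2 gives a d⁵ configuration. Acetylacetonate and hydroxide are weak-field ligands for a first-row metal, so the complex is high-spin. The d⁵ configuration leaves the e_g set evenly filled (or empty) — no strong Jahn–Teller driving force.

[Mn(ox)3]^3-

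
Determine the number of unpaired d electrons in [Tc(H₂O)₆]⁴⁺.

Ligand charges: water is neutral. With an overall charge of +4 the technetium centre must be in the +4 oxidation state.
Tc sits in group 7, so the d-electron count is 7 − 4 = 3.
In an octahedral field the d³ configuration is t₂g³e_g⁰ (only one arrangement possible), giving 3 unpaired electrons.

3 unpaired electrons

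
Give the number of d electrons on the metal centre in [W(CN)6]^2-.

d2

Each cyanide is −1; balancing the −2 overall charge requires W(IV).
Group 6 minus oxidation state 4 gives a d² configuration.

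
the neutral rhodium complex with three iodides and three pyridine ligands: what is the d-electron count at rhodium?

d6

Ligand charges: each iodide is −1; pyridine is neutral. With an overall charge of 0 the rhodium centre must be in the +3 oxidation state.
Group 9 minus oxidation state 3 gives a d⁶ configuration.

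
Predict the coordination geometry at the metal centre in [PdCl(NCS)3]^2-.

square planar

Ligand charges: each chloride is −1; each isothiocyanate is −1. With an overall charge of −2 the palladium centre must be in the +2 oxidation state.
Pd sits in group 10, so the d-electron count is 10 − 2 = 8.
With 4 monodentate ligands the coordination number is 4.
A 4d d⁸ ion has a large crystal-field splitting; square planar leaves the high-energy d_{x²−y²} orbital empty and maximises CFSE.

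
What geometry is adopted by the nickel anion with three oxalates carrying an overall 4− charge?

octahedral

Summing ligand charges against the −4 overall charge gives an oxidation state of +2 for nickel.
Ni sits in group 10, so the d-electron count is 10 − 2 = 8.
Counting donor atoms: 3×oxalate (bidentate) → 6 donors. Coordination number = 6.
Six donors around a single metal centre give an octahedral coordination sphere.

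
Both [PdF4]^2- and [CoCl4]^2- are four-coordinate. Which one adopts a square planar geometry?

[PdF4]^2-

For [PdF4]^2-: Ligand charges: each fluoride is −1. With an overall charge of −2 the palladium centre must be in the +2 oxidation state. Palladium is a group-10 element; Pd(II) is therefore d⁸. A 4d d⁸ ion has a large crystal-field splitting; square planar leaves the high-energy d_{x²−y²} orbital empty and maximises CFSE. → square planar.
For [CoCl4]^2-: Each chloride is −1; balancing the −2 overall charge requires Co(II). Cobalt is a group-9 element; Co(II) is therefore d⁷. For a high-spin 3d d⁷ ion with weak-field ligands the small Δₜ gives little square-planar CFSE advantage, so four ligands adopt the sterically favoured tetrahedral geometry. → tetrahedral.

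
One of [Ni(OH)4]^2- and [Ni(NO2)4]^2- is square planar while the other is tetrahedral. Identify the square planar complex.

For [Ni(OH)4]^2-: Each hydroxide is −1; balancing the −2 overall charge requires Ni(II). Ni sits in group 10, so the d-electron count is 10 − 2 = 8. Hydroxide is a weak-field ligand. With weak-field ligands the CFSE gain from square planar is small, so a 3d d⁸ ion takes the sterically preferred tetrahedral geometry. → tetrahedral.
For [Ni(NO2)4]^2-: Each nitro (N-bound nitrite) is −1; balancing the −2 overall charge requires Ni(II). Group 10 minus oxidation state 2 gives a d⁸ configuration. Nitro (N-bound nitrite) is a strong-field ligand (high in the spectrochemical series). A 3d d⁸ ion with strong-field ligands gains enough CFSE to favour square planar over tetrahedral. → square planar.

[Ni(NO2)4]^2-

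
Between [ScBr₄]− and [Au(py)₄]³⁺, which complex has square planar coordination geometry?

[Au(py)₄]³⁺

For [ScBr₄]−: Summing ligand charges against the −1 overall charge gives an oxidation state of +3 for scandium. Group 3 minus oxidation state 3 gives a d⁰ configuration. A d⁰ ion has no crystal-field stabilisation preference between square planar and tetrahedral, so four ligands adopt the sterically favoured tetrahedral geometry. → tetrahedral.
For [Au(py)₄]³⁺: Ligand charges: pyridine is neutral. With an overall charge of +3 the gold centre must be in the +3 oxidation state. Group 11 minus oxidation state 3 gives a d⁸ configuration. A 5d d⁸ ion has a large crystal-field splitting; square planar leaves the high-energy d_{x²−y²} orbital empty and maximises CFSE. → square planar.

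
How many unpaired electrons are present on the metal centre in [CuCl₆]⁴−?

1

Each chloride is −1; balancing the −4 overall charge requires Cu(II).
Group 11 minus oxidation state 2 gives a d⁹ configuration.
In an octahedral field the d⁹ configuration is t₂g⁶e_g³ (only one arrangement possible), giving 1 unpaired electron.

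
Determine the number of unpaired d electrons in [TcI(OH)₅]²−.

3

Ligand charges: each iodide is −1; each hydroxide is −1. With an overall charge of −2 the technetium centre must be in the +4 oxidation state.
Group 7 minus oxidation state 4 gives a d³ configuration.
In an octahedral field the d³ configuration is t₂g³e_g⁰ (only one arrangement possible), giving 3 unpaired electrons.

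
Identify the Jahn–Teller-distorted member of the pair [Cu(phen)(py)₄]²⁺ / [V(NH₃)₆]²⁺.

[Cu(phen)(py)₄]²⁺

[Cu(phen)(py)₄]²⁺: Ligand charges: 1,10-phenanthroline is neutral; pyridine is neutral. With an overall charge of +2 the copper centre must be in the +2 oxidation state. Cu sits in group 11, so the d-electron count is 11 − 2 = 9. The t₂g⁶e_g³ configuration has an unevenly filled e_g set; the Jahn–Teller theorem predicts a tetragonal distortion (typically axial elongation) to lift the degeneracy.
[V(NH₃)₆]²⁺: Ammonia is neutral; balancing the +2 overall charge requires V(II). V sits in group 5, so the d-electron count is 5 − 2 = 3. The d³ configuration leaves the e_g set evenly filled (or empty) — no strong Jahn–Teller driving force.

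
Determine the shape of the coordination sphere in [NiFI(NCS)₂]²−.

tetrahedral

Ligand charges: each fluoride is −1; each iodide is −1; each isothiocyanate is −1. With an overall charge of −2 the nickel centre must be in the +2 oxidation state.
Group 10 minus oxidation state 2 gives a d⁸ configuration.
With 4 monodentate ligands the coordination number is 4.
Fluoride, iodide, and isothiocyanate are weak-field ligands.
With weak-field ligands the CFSE gain from square planar is small, so a 3d d⁸ ion takes the sterically preferred tetrahedral geometry.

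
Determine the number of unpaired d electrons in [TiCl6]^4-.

Ligand charges: each chloride is −1. With an overall charge of −4 the titanium centre must be in the +2 oxidation state.
Group 4 minus oxidation state 2 gives a d² configuration.
In an octahedral field the d² configuration is t₂g²e_g⁰ (only one arrangement possible), giving 2 unpaired electrons.

2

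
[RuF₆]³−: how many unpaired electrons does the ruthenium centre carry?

1

Each fluoride is −1; balancing the −3 overall charge requires Ru(III).
Group 8 minus oxidation state 3 gives a d⁵ configuration.
The spin state decides the count: a 4d ion has a large Δₒ and is invariably low-spin.
An octahedral low-spin d⁵ ion is t₂g⁵e_g⁰, giving 1 unpaired electron.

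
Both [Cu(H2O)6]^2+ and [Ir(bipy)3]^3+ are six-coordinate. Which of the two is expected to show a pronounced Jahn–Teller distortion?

[Cu(H2O)6]^2+

[Cu(H2O)6]^2+: Summing ligand charges against the +2 overall charge gives an oxidation state of +2 for copper. Copper is a group-11 element; Cu(II) is therefore d⁹. The t₂g⁶e_g³ configuration has an unevenly filled e_g set; the Jahn–Teller theorem predicts a tetragonal distortion (typically axial elongation) to lift the degeneracy.
[Ir(bipy)3]^3+: 2,2′-bipyridine is neutral; balancing the +3 overall charge requires Ir(III). Iridium is a group-9 element; Ir(III) is therefore d⁶. A 5d ion has a large Δₒ and is invariably low-spin. The d⁶ configuration leaves the e_g set evenly filled (or empty) — no strong Jahn–Teller driving force.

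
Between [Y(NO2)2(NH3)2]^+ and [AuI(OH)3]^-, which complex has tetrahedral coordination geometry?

For [Y(NO2)2(NH3)2]^+: Each nitro (N-bound nitrite) is −1; ammonia is neutral; balancing the +1 overall charge requires Y(III). Group 3 minus oxidation state 3 gives a d⁰ configuration. A d⁰ ion has no crystal-field stabilisation preference between square planar and tetrahedral, so four ligands adopt the sterically favoured tetrahedral geometry. → tetrahedral.
For [AuI(OH)3]^-: Ligand charges: each iodide is −1; each hydroxide is −1. With an overall charge of −1 the gold centre must be in the +3 oxidation state. Group 11 minus oxidation state 3 gives a d⁸ configuration. A 5d d⁸ ion has a large crystal-field splitting; square planar leaves the high-energy d_{x²−y²} orbital empty and maximises CFSE. → square planar.

[Y(NO2)2(NH3)2]^+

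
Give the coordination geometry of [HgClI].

linear

Ligand charges: each chloride is −1; each iodide is −1. With an overall charge of 0 the mercury centre must be in the +2 oxidation state.
Mercury is a group-12 element; Hg(II) is therefore d¹⁰.
With 2 monodentate ligands the coordination number is 2.
A d¹⁰ ion with only two ligands adopts a linear arrangement (sp hybridisation; no CFSE preference).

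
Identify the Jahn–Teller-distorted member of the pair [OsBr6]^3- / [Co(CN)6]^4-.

[Co(CN)6]^4-

[OsBr6]^3-: Summing ligand charges against the −3 overall charge gives an oxidation state of +3 for osmium. Osmium is a group-8 element; Os(III) is therefore d⁵. A 5d ion has a large Δₒ and is invariably low-spin. The d⁵ configuration leaves the e_g set evenly filled (or empty) — no strong Jahn–Teller driving force.
[Co(CN)6]^4-: Each cyanide is −1; balancing the −4 overall charge requires Co(II). Co sits in group 9, so the d-electron count is 9 − 2 = 7. Cyanide is a strong-field ligand (high in the spectrochemical series) for a first-row metal, so the complex is low-spin. The t₂g⁶e_g¹ (low-spin) configuration has an unevenly filled e_g set; the Jahn–Teller theorem predicts a tetragonal distortion (typically axial elongation) to lift the degeneracy.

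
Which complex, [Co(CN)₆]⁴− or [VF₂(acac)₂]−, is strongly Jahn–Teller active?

[Co(CN)₆]⁴−

[Co(CN)₆]⁴−: Summing ligand charges against the −4 overall charge gives an oxidation state of +2 for cobalt. Group 9 minus oxidation state 2 gives a d⁷ configuration. Cyanide is a strong-field ligand (high in the spectrochemical series) for a first-row metal, so the complex is low-spin. The t₂g⁶e_g¹ (low-spin) configuration has an unevenly filled e_g set; the Jahn–Teller theorem predicts a tetragonal distortion (typically axial elongation) to lift the degeneracy.
[VF₂(acac)₂]−: Each fluoride is −1; each acetylacetonate is −1; balancing the −1 overall charge requires V(III). V sits in group 5, so the d-electron count is 5 − 3 = 2. The d² configuration leaves the e_g set evenly filled (or empty) — no strong Jahn–Teller driving force.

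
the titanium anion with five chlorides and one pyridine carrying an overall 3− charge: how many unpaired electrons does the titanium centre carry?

Ligand charges: each chloride is −1; pyridine is neutral. With an overall charge of −3 the titanium centre must be in the +2 oxidation state.
Ti sits in group 4, so the d-electron count is 4 − 2 = 2.
In an octahedral field the d² configuration is t₂g²e_g⁰ (only one arrangement possible), giving 2 unpaired electrons.

2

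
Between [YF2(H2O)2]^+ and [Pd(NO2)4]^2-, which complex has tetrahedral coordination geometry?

For [YF2(H2O)2]^+: Ligand charges: each fluoride is −1; water is neutral. With an overall charge of +1 the yttrium centre must be in the +3 oxidation state. Y sits in group 3, so the d-electron count is 3 − 3 = 0. A d⁰ ion has no crystal-field stabilisation preference between square planar and tetrahedral, so four ligands adopt the sterically favoured tetrahedral geometry. → tetrahedral.
For [Pd(NO2)4]^2-: Each nitro (N-bound nitrite) is −1; balancing the −2 overall charge requires Pd(II). Pd sits in group 10, so the d-electron count is 10 − 2 = 8. A 4d d⁸ ion has a large crystal-field splitting; square planar leaves the high-energy d_{x²−y²} orbital empty and maximises CFSE. → square planar.

[YF2(H2O)2]^+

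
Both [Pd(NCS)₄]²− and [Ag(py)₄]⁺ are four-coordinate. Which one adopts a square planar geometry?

For [Pd(NCS)₄]²−: Ligand charges: each isothiocyanate is −1. With an overall charge of −2 the palladium centre must be in the +2 oxidation state. Palladium is a group-10 element; Pd(II) is therefore d⁸. A 4d d⁸ ion has a large crystal-field splitting; square planar leaves the high-energy d_{x²−y²} orbital empty and maximises CFSE. → square planar.
For [Ag(py)₄]⁺: Summing ligand charges against the +1 overall charge gives an oxidation state of +1 for silver. Group 11 minus oxidation state 1 gives a d¹⁰ configuration. A d¹⁰ ion has no crystal-field stabilisation preference between square planar and tetrahedral, so four ligands adopt the sterically favoured tetrahedral geometry. → tetrahedral.

[Pd(NCS)₄]²−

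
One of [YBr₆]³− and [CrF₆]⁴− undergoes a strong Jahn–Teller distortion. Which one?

[YBr₆]³−: Summing ligand charges against the −3 overall charge gives an oxidation state of +3 for yttrium. Yttrium is a group-3 element; Y(III) is therefore d⁰. The d⁰ configuration leaves the e_g set evenly filled (or empty) — no strong Jahn–Teller driving force.
[CrF₆]⁴−: Each fluoride is −1; balancing the −4 overall charge requires Cr(II). Group 6 minus oxidation state 2 gives a d⁴ configuration. Fluoride is a weak-field ligand for a first-row metal, so the complex is high-spin. The t₂g³e_g¹ (high-spin) configuration has an unevenly filled e_g set; the Jahn–Teller theorem predicts a tetragonal distortion (typically axial elongation) to lift the degeneracy.

[CrF₆]⁴−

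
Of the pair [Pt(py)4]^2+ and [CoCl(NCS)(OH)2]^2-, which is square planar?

[Pt(py)4]^2+

For [Pt(py)4]^2+: Summing ligand charges against the +2 overall charge gives an oxidation state of +2 for platinum. Group 10 minus oxidation state 2 gives a d⁸ configuration. A 5d d⁸ ion has a large crystal-field splitting; square planar leaves the high-energy d_{x²−y²} orbital empty and maximises CFSE. → square planar.
For [CoCl(NCS)(OH)2]^2-: Ligand charges: each chloride is −1; each isothiocyanate is −1; each hydroxide is −1. With an overall charge of −2 the cobalt centre must be in the +2 oxidation state. Group 9 minus oxidation state 2 gives a d⁷ configuration. For a high-spin 3d d⁷ ion with weak-field ligands the small Δₜ gives little square-planar CFSE advantage, so four ligands adopt the sterically favoured tetrahedral geometry. → tetrahedral.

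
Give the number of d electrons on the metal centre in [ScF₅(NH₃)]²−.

Summing ligand charges against the −2 overall charge gives an oxidation state of +3 for scandium.
Scandium is a group-3 element; Sc(III) is therefore d⁰.

d0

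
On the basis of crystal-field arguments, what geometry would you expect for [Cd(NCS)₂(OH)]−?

Each isothiocyanate is −1; each hydroxide is −1; balancing the −1 overall charge requires Cd(II).
Cadmium is a group-12 element; Cd(II) is therefore d¹⁰.
Coordination number: 3.
Three ligands around a d¹⁰ centre minimise repulsion in a trigonal-planar arrangement.

trigonal planar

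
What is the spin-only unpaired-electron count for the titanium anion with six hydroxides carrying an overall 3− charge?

1 unpaired electron

Ligand charges: each hydroxide is −1. With an overall charge of −3 the titanium centre must be in the +3 oxidation state.
Ti sits in group 4, so the d-electron count is 4 − 3 = 1.
In an octahedral field the d¹ configuration is t₂g¹e_g⁰ (only one arrangement possible), giving 1 unpaired electron.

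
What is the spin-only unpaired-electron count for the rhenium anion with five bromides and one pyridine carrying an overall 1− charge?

Ligand charges: each bromide is −1; pyridine is neutral. With an overall charge of −1 the rhenium centre must be in the +4 oxidation state.
Re sits in group 7, so the d-electron count is 7 − 4 = 3.
In an octahedral field the d³ configuration is t₂g³e_g⁰ (only one arrangement possible), giving 3 unpaired electrons.

3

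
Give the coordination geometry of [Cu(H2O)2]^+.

linear

Ligand charges: water is neutral. With an overall charge of +1 the copper centre must be in the +1 oxidation state.
Group 11 minus oxidation state 1 gives a d¹⁰ configuration.
With 2 monodentate ligands the coordination number is 2.
A d¹⁰ ion with only two ligands adopts a linear arrangement (sp hybridisation; no CFSE preference).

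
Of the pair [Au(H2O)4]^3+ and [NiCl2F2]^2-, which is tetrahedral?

For [Au(H2O)4]^3+: Ligand charges: water is neutral. With an overall charge of +3 the gold centre must be in the +3 oxidation state. Group 11 minus oxidation state 3 gives a d⁸ configuration. A 5d d⁸ ion has a large crystal-field splitting; square planar leaves the high-energy d_{x²−y²} orbital empty and maximises CFSE. → square planar.
For [NiCl2F2]^2-: Ligand charges: each chloride is −1; each fluoride is −1. With an overall charge of −2 the nickel centre must be in the +2 oxidation state. Group 10 minus oxidation state 2 gives a d⁸ configuration. Chloride and fluoride are weak-field ligands. With weak-field ligands the CFSE gain from square planar is small, so a 3d d⁸ ion takes the sterically preferred tetrahedral geometry. → tetrahedral.

[NiCl2F2]^2-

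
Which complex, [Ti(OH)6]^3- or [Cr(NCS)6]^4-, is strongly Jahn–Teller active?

[Ti(OH)6]^3-: Each hydroxide is −1; balancing the −3 overall charge requires Ti(III). Ti sits in group 4, so the d-electron count is 4 − 3 = 1. The d¹ configuration leaves the e_g set evenly filled (or empty) — no strong Jahn–Teller driving force.
[Cr(NCS)6]^4-: Summing ligand charges against the −4 overall charge gives an oxidation state of +2 for chromium. Cr sits in group 6, so the d-electron count is 6 − 2 = 4. Isothiocyanate is a weak-field ligand for a first-row metal, so the complex is high-spin. The t₂g³e_g¹ (high-spin) configuration has an unevenly filled e_g set; the Jahn–Teller theorem predicts a tetragonal distortion (typically axial elongation) to lift the degeneracy.

[Cr(NCS)6]^4-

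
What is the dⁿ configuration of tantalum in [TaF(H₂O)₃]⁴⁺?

d⁰

Summing ligand charges against the +4 overall charge gives an oxidation state of +5 for tantalum.
Group 5 minus oxidation state 5 gives a d⁰ configuration.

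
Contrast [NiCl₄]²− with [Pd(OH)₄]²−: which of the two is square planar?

[Pd(OH)₄]²−

For [NiCl₄]²−: Each chloride is −1; balancing the −2 overall charge requires Ni(II). Group 10 minus oxidation state 2 gives a d⁸ configuration. Chloride is a weak-field ligand. With weak-field ligands the CFSE gain from square planar is small, so a 3d d⁸ ion takes the sterically preferred tetrahedral geometry. → tetrahedral.
For [Pd(OH)₄]²−: Ligand charges: each hydroxide is −1. With an overall charge of −2 the palladium centre must be in the +2 oxidation state. Group 10 minus oxidation state 2 gives a d⁸ configuration. A 4d d⁸ ion has a large crystal-field splitting; square planar leaves the high-energy d_{x²−y²} orbital empty and maximises CFSE. → square planar.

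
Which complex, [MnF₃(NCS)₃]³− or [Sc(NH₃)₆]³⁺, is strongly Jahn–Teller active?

[MnF₃(NCS)₃]³−

[MnF₃(NCS)₃]³−: Ligand charges: each fluoride is −1; each isothiocyanate is −1. With an overall charge of −3 the manganese centre must be in the +3 oxidation state. Group 7 minus oxidation state 3 gives a d⁴ configuration. Fluoride and isothiocyanate are weak-field ligands for a first-row metal, so the complex is high-spin. The t₂g³e_g¹ (high-spin) configuration has an unevenly filled e_g set; the Jahn–Teller theorem predicts a tetragonal distortion (typically axial elongation) to lift the degeneracy.
[Sc(NH₃)₆]³⁺: Ammonia is neutral; balancing the +3 overall charge requires Sc(III). Sc sits in group 3, so the d-electron count is 3 − 3 = 0. The d⁰ configuration leaves the e_g set evenly filled (or empty) — no strong Jahn–Teller driving force.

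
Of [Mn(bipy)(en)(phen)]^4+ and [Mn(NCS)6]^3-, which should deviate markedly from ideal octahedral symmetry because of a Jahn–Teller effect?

[Mn(NCS)6]^3-

[Mn(bipy)(en)(phen)]^4+: Ligand charges: 2,2′-bipyridine is neutral; ethylenediamine is neutral; 1,10-phenanthroline is neutral. With an overall charge of +4 the manganese centre must be in the +4 oxidation state. Mn sits in group 7, so the d-electron count is 7 − 4 = 3. The d³ configuration leaves the e_g set evenly filled (or empty) — no strong Jahn–Teller driving force.
[Mn(NCS)6]^3-: Each isothiocyanate is −1; balancing the −3 overall charge requires Mn(III). Mn sits in group 7, so the d-electron count is 7 − 3 = 4. Isothiocyanate is a weak-field ligand for a first-row metal, so the complex is high-spin. The t₂g³e_g¹ (high-spin) configuration has an unevenly filled e_g set; the Jahn–Teller theorem predicts a tetragonal distortion (typically axial elongation) to lift the degeneracy.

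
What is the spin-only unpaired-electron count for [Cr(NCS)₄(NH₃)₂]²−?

Each isothiocyanate is −1; ammonia is neutral; balancing the −2 overall charge requires Cr(II).
Chromium is a group-6 element; Cr(II) is therefore d⁴.
The spin state decides the count: Isothiocyanate is a weak-field ligand for a first-row metal, so the complex is high-spin.
An octahedral high-spin d⁴ ion is t₂g³e_g¹, giving 4 unpaired electrons.

4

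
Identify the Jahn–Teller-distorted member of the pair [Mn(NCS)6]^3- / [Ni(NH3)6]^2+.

[Mn(NCS)6]^3-

[Mn(NCS)6]^3-: Ligand charges: each isothiocyanate is −1. With an overall charge of −3 the manganese centre must be in the +3 oxidation state. Group 7 minus oxidation state 3 gives a d⁴ configuration. Isothiocyanate is a weak-field ligand for a first-row metal, so the complex is high-spin. The t₂g³e_g¹ (high-spin) configuration has an unevenly filled e_g set; the Jahn–Teller theorem predicts a tetragonal distortion (typically axial elongation) to lift the degeneracy.
[Ni(NH3)6]^2+: Ligand charges: ammonia is neutral. With an overall charge of +2 the nickel centre must be in the +2 oxidation state. Nickel is a group-10 element; Ni(II) is therefore d⁸. The d⁸ configuration leaves the e_g set evenly filled (or empty) — no strong Jahn–Teller driving force.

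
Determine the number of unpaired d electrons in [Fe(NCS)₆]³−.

Each isothiocyanate is −1; balancing the −3 overall charge requires Fe(III).
Group 8 minus oxidation state 3 gives a d⁵ configuration.
The spin state decides the count: Isothiocyanate is a weak-field ligand for a first-row metal, so the complex is high-spin.
An octahedral high-spin d⁵ ion is t₂g³e_g², giving 5 unpaired electrons.

5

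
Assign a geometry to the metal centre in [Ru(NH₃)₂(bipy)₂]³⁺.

octahedral

Ligand charges: ammonia is neutral; 2,2′-bipyridine is neutral. With an overall charge of +3 the ruthenium centre must be in the +3 oxidation state.
Group 8 minus oxidation state 3 gives a d⁵ configuration.
Counting donor atoms: 2×ammonia (monodentate) → 2 donors; 2×2,2′-bipyridine (bidentate) → 4 donors. Coordination number = 6.
Six donors around a single metal centre give an octahedral coordination sphere.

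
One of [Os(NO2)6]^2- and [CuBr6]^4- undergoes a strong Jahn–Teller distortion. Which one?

[Os(NO2)6]^2-: Summing ligand charges against the −2 overall charge gives an oxidation state of +4 for osmium. Osmium is a group-8 element; Os(IV) is therefore d⁴. A 5d ion has a large Δₒ and is invariably low-spin. The d⁴ configuration leaves the e_g set evenly filled (or empty) — no strong Jahn–Teller driving force.
[CuBr6]^4-: Summing ligand charges against the −4 overall charge gives an oxidation state of +2 for copper. Group 11 minus oxidation state 2 gives a d⁹ configuration. The t₂g⁶e_g³ configuration has an unevenly filled e_g set; the Jahn–Teller theorem predicts a tetragonal distortion (typically axial elongation) to lift the degeneracy.

[CuBr6]^4-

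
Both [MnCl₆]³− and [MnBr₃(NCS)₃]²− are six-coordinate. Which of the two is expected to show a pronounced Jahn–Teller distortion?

[MnCl₆]³−: Each chloride is −1; balancing the −3 overall charge requires Mn(III). Group 7 minus oxidation state 3 gives a d⁴ configuration. Chloride is a weak-field ligand for a first-row metal, so the complex is high-spin. The t₂g³e_g¹ (high-spin) configuration has an unevenly filled e_g set; the Jahn–Teller theorem predicts a tetragonal distortion (typically axial elongation) to lift the degeneracy.
[MnBr₃(NCS)₃]²−: Each bromide is −1; each isothiocyanate is −1; balancing the −2 overall charge requires Mn(IV). Manganese is a group-7 element; Mn(IV) is therefore d³. The d³ configuration leaves the e_g set evenly filled (or empty) — no strong Jahn–Teller driving force.

[MnCl₆]³−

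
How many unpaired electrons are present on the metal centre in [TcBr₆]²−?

3 unpaired electrons

Summing ligand charges against the −2 overall charge gives an oxidation state of +4 for technetium.
Tc sits in group 7, so the d-electron count is 7 − 4 = 3.
In an octahedral field the d³ configuration is t₂g³e_g⁰ (only one arrangement possible), giving 3 unpaired electrons.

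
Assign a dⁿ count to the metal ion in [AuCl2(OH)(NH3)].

Summing ligand charges against the 0 overall charge gives an oxidation state of +3 for gold.
Gold is a group-11 element; Au(III) is therefore d⁸.

d8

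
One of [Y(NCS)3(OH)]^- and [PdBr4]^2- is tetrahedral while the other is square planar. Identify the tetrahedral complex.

[Y(NCS)3(OH)]^-

For [Y(NCS)3(OH)]^-: Each isothiocyanate is −1; each hydroxide is −1; balancing the −1 overall charge requires Y(III). Yttrium is a group-3 element; Y(III) is therefore d⁰. A d⁰ ion has no crystal-field stabilisation preference between square planar and tetrahedral, so four ligands adopt the sterically favoured tetrahedral geometry. → tetrahedral.
For [PdBr4]^2-: Summing ligand charges against the −2 overall charge gives an oxidation state of +2 for palladium. Palladium is a group-10 element; Pd(II) is therefore d⁸. A 4d d⁸ ion has a large crystal-field splitting; square planar leaves the high-energy d_{x²−y²} orbital empty and maximises CFSE. → square planar.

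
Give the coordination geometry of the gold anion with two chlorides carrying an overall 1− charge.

linear

Each chloride is −1; balancing the −1 overall charge requires Au(I).
Group 11 minus oxidation state 1 gives a d¹⁰ configuration.
With 2 monodentate ligands the coordination number is 2.
A d¹⁰ ion with only two ligands adopts a linear arrangement (sp hybridisation; no CFSE preference).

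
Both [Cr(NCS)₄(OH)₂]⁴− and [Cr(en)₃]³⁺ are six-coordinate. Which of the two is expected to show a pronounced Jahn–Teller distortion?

[Cr(NCS)₄(OH)₂]⁴−: Ligand charges: each isothiocyanate is −1; each hydroxide is −1. With an overall charge of −4 the chromium centre must be in the +2 oxidation state. Group 6 minus oxidation state 2 gives a d⁴ configuration. Hydroxide and isothiocyanate are weak-field ligands for a first-row metal, so the complex is high-spin. The t₂g³e_g¹ (high-spin) configuration has an unevenly filled e_g set; the Jahn–Teller theorem predicts a tetragonal distortion (typically axial elongation) to lift the degeneracy.
[Cr(en)₃]³⁺: Summing ligand charges against the +3 overall charge gives an oxidation state of +3 for chromium. Cr sits in group 6, so the d-electron count is 6 − 3 = 3. The d³ configuration leaves the e_g set evenly filled (or empty) — no strong Jahn–Teller driving force.

[Cr(NCS)₄(OH)₂]⁴−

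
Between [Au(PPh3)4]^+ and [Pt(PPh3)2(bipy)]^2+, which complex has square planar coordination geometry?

[Pt(PPh3)2(bipy)]^2+

For [Au(PPh3)4]^+: Ligand charges: triphenylphosphine is neutral. With an overall charge of +1 the gold centre must be in the +1 oxidation state. Au sits in group 11, so the d-electron count is 11 − 1 = 10. A d¹⁰ ion has no crystal-field stabilisation preference between square planar and tetrahedral, so four ligands adopt the sterically favoured tetrahedral geometry. → tetrahedral.
For [Pt(PPh3)2(bipy)]^2+: Triphenylphosphine is neutral; 2,2′-bipyridine is neutral; balancing the +2 overall charge requires Pt(II). Pt sits in group 10, so the d-electron count is 10 − 2 = 8. A 5d d⁸ ion has a large crystal-field splitting; square planar leaves the high-energy d_{x²−y²} orbital empty and maximises CFSE. → square planar.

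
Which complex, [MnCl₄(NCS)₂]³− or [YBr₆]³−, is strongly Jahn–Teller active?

[MnCl₄(NCS)₂]³−: Summing ligand charges against the −3 overall charge gives an oxidation state of +3 for manganese. Group 7 minus oxidation state 3 gives a d⁴ configuration. Chloride and isothiocyanate are weak-field ligands for a first-row metal, so the complex is high-spin. The t₂g³e_g¹ (high-spin) configuration has an unevenly filled e_g set; the Jahn–Teller theorem predicts a tetragonal distortion (typically axial elongation) to lift the degeneracy.
[YBr₆]³−: Ligand charges: each bromide is −1. With an overall charge of −3 the yttrium centre must be in the +3 oxidation state. Yttrium is a group-3 element; Y(III) is therefore d⁰. The d⁰ configuration leaves the e_g set evenly filled (or empty) — no strong Jahn–Teller driving force.

[MnCl₄(NCS)₂]³−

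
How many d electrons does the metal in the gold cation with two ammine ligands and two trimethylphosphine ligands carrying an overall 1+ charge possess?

d¹⁰

Summing ligand charges against the +1 overall charge gives an oxidation state of +1 for gold.
Group 11 minus oxidation state 1 gives a d¹⁰ configuration.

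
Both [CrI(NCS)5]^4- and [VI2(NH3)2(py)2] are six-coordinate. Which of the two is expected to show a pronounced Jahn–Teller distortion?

[CrI(NCS)5]^4-: Each iodide is −1; each isothiocyanate is −1; balancing the −4 overall charge requires Cr(II). Group 6 minus oxidation state 2 gives a d⁴ configuration. Iodide and isothiocyanate are weak-field ligands for a first-row metal, so the complex is high-spin. The t₂g³e_g¹ (high-spin) configuration has an unevenly filled e_g set; the Jahn–Teller theorem predicts a tetragonal distortion (typically axial elongation) to lift the degeneracy.
[VI2(NH3)2(py)2]: Ligand charges: each iodide is −1; ammonia is neutral; pyridine is neutral. With an overall charge of 0 the vanadium centre must be in the +2 oxidation state. V sits in group 5, so the d-electron count is 5 − 2 = 3. The d³ configuration leaves the e_g set evenly filled (or empty) — no strong Jahn–Teller driving force.

[CrI(NCS)5]^4-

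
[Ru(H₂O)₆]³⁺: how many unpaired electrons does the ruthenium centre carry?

Summing ligand charges against the +3 overall charge gives an oxidation state of +3 for ruthenium.
Ruthenium is a group-8 element; Ru(III) is therefore d⁵.
The spin state decides the count: a 4d ion has a large Δₒ and is invariably low-spin.
An octahedral low-spin d⁵ ion is t₂g⁵e_g⁰, giving 1 unpaired electron.

1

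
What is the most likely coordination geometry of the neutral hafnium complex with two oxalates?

Summing ligand charges against the 0 overall charge gives an oxidation state of +4 for hafnium.
Hafnium is a group-4 element; Hf(IV) is therefore d⁰.
Counting donor atoms: 2×oxalate (bidentate) → 4 donors. Coordination number = 4.
A d⁰ ion has no crystal-field stabilisation preference between square planar and tetrahedral, so four ligands adopt the sterically favoured tetrahedral geometry.

tetrahedral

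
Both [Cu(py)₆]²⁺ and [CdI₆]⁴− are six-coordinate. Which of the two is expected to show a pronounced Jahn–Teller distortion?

[Cu(py)₆]²⁺: Pyridine is neutral; balancing the +2 overall charge requires Cu(II). Copper is a group-11 element; Cu(II) is therefore d⁹. The t₂g⁶e_g³ configuration has an unevenly filled e_g set; the Jahn–Teller theorem predicts a tetragonal distortion (typically axial elongation) to lift the degeneracy.
[CdI₆]⁴−: Summing ligand charges against the −4 overall charge gives an oxidation state of +2 for cadmium. Cadmium is a group-12 element; Cd(II) is therefore d¹⁰. The d¹⁰ configuration leaves the e_g set evenly filled (or empty) — no strong Jahn–Teller driving force.

[Cu(py)₆]²⁺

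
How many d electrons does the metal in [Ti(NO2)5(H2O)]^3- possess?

Summing ligand charges against the −3 overall charge gives an oxidation state of +2 for titanium.
Ti sits in group 4, so the d-electron count is 4 − 2 = 2.

d2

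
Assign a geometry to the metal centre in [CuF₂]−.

linear

Summing ligand charges against the −1 overall charge gives an oxidation state of +1 for copper.
Copper is a group-11 element; Cu(I) is therefore d¹⁰.
With 2 monodentate ligands the coordination number is 2.
A d¹⁰ ion with only two ligands adopts a linear arrangement (sp hybridisation; no CFSE preference).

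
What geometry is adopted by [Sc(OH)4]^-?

Each hydroxide is −1; balancing the −1 overall charge requires Sc(III).
Scandium is a group-3 element; Sc(III) is therefore d⁰.
Coordination number: 4.
A d⁰ ion has no crystal-field stabilisation preference between square planar and tetrahedral, so four ligands adopt the sterically favoured tetrahedral geometry.

tetrahedral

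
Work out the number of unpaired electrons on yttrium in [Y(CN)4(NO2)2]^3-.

0 unpaired electrons

Each cyanide is −1; each nitro (N-bound nitrite) is −1; balancing the −3 overall charge requires Y(III).
Yttrium is a group-3 element; Y(III) is therefore d⁰.
In an octahedral field the d⁰ configuration is t₂g⁰e_g⁰, giving 0 unpaired electrons.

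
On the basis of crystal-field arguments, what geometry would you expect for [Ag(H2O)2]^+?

linear

Ligand charges: water is neutral. With an overall charge of +1 the silver centre must be in the +1 oxidation state.
Group 11 minus oxidation state 1 gives a d¹⁰ configuration.
Coordination number: 2.
A d¹⁰ ion with only two ligands adopts a linear arrangement (sp hybridisation; no CFSE preference).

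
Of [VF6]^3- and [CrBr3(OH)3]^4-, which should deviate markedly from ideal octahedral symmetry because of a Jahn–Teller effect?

[VF6]^3-: Summing ligand charges against the −3 overall charge gives an oxidation state of +3 for vanadium. V sits in group 5, so the d-electron count is 5 − 3 = 2. The d² configuration leaves the e_g set evenly filled (or empty) — no strong Jahn–Teller driving force.
[CrBr3(OH)3]^4-: Ligand charges: each bromide is −1; each hydroxide is −1. With an overall charge of −4 the chromium centre must be in the +2 oxidation state. Group 6 minus oxidation state 2 gives a d⁴ configuration. Bromide and hydroxide are weak-field ligands for a first-row metal, so the complex is high-spin. The t₂g³e_g¹ (high-spin) configuration has an unevenly filled e_g set; the Jahn–Teller theorem predicts a tetragonal distortion (typically axial elongation) to lift the degeneracy.

[CrBr3(OH)3]^4-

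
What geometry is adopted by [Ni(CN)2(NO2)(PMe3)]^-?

Summing ligand charges against the −1 overall charge gives an oxidation state of +2 for nickel.
Group 10 minus oxidation state 2 gives a d⁸ configuration.
With 4 monodentate ligands the coordination number is 4.
Cyanide, nitro (N-bound nitrite), and trimethylphosphine are strong-field ligands (high in the spectrochemical series).
A 3d d⁸ ion with strong-field ligands gains enough CFSE to favour square planar over tetrahedral.

square planar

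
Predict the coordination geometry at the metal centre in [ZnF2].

linear

Each fluoride is −1; balancing the 0 overall charge requires Zn(II).
Zinc is a group-12 element; Zn(II) is therefore d¹⁰.
With 2 monodentate ligands the coordination number is 2.
A d¹⁰ ion with only two ligands adopts a linear arrangement (sp hybridisation; no CFSE preference).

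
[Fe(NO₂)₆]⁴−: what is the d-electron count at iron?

d6

Ligand charges: each nitro (N-bound nitrite) is −1. With an overall charge of −4 the iron centre must be in the +2 oxidation state.
Iron is a group-8 element; Fe(II) is therefore d⁶.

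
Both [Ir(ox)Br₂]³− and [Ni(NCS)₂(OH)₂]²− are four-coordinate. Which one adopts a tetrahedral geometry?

For [Ir(ox)Br₂]³−: Ligand charges: each oxalate is −2; each bromide is −1. With an overall charge of −3 the iridium centre must be in the +1 oxidation state. Group 9 minus oxidation state 1 gives a d⁸ configuration. A 5d d⁸ ion has a large crystal-field splitting; square planar leaves the high-energy d_{x²−y²} orbital empty and maximises CFSE. → square planar.
For [Ni(NCS)₂(OH)₂]²−: Summing ligand charges against the −2 overall charge gives an oxidation state of +2 for nickel. Ni sits in group 10, so the d-electron count is 10 − 2 = 8. Hydroxide and isothiocyanate are weak-field ligands. With weak-field ligands the CFSE gain from square planar is small, so a 3d d⁸ ion takes the sterically preferred tetrahedral geometry. → tetrahedral.

[Ni(NCS)₂(OH)₂]²−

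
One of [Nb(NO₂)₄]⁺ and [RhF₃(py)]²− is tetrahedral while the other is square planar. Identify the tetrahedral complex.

For [Nb(NO₂)₄]⁺: Each nitro (N-bound nitrite) is −1; balancing the +1 overall charge requires Nb(V). Group 5 minus oxidation state 5 gives a d⁰ configuration. A d⁰ ion has no crystal-field stabilisation preference between square planar and tetrahedral, so four ligands adopt the sterically favoured tetrahedral geometry. → tetrahedral.
For [RhF₃(py)]²−: Summing ligand charges against the −2 overall charge gives an oxidation state of +1 for rhodium. Rh sits in group 9, so the d-electron count is 9 − 1 = 8. A 4d d⁸ ion has a large crystal-field splitting; square planar leaves the high-energy d_{x²−y²} orbital empty and maximises CFSE. → square planar.

[Nb(NO₂)₄]⁺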